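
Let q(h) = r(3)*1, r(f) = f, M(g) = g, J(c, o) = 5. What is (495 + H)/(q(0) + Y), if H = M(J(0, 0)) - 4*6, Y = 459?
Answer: 34/33 ≈ 1.0303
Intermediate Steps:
q(h) = 3 (q(h) = 3*1 = 3)
H = -19 (H = 5 - 4*6 = 5 - 24 = -19)
(495 + H)/(q(0) + Y) = (495 - 19)/(3 + 459) = 476/462 = 476*(1/462) = 34/33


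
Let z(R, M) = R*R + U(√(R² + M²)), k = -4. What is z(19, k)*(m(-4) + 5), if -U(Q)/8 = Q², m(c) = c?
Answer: -2655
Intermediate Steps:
U(Q) = -8*Q²
z(R, M) = -8*M² - 7*R² (z(R, M) = R*R - (8*M² + 8*R²) = R² - (8*M² + 8*R²) = R² - 8*(M² + R²) = R² + (-8*M² - 8*R²) = -8*M² - 7*R²)
z(19, k)*(m(-4) + 5) = (-8*(-4)² - 7*19²)*(-4 + 5) = (-8*16 - 7*361)*1 = (-128 - 2527)*1 = -2655*1 = -2655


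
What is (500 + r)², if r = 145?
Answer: 416025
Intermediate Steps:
(500 + r)² = (500 + 145)² = 645² = 416025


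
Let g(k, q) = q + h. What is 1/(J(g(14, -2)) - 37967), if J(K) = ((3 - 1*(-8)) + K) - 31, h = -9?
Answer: -1/37998 ≈ -2.6317e-5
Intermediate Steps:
g(k, q) = -9 + q (g(k, q) = q - 9 = -9 + q)
J(K) = -20 + K (J(K) = ((3 + 8) + K) - 31 = (11 + K) - 31 = -20 + K)
1/(J(g(14, -2)) - 37967) = 1/((-20 + (-9 - 2)) - 37967) = 1/((-20 - 11) - 37967) = 1/(-31 - 37967) = 1/(-37998) = -1/37998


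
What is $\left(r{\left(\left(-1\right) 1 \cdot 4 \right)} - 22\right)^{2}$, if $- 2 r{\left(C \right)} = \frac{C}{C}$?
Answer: $\frac{2025}{4} \approx 506.25$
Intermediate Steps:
$r{\left(C \right)} = - \frac{1}{2}$ ($r{\left(C \right)} = - \frac{C \frac{1}{C}}{2} = \left(- \frac{1}{2}\right) 1 = - \frac{1}{2}$)
$\left(r{\left(\left(-1\right) 1 \cdot 4 \right)} - 22\right)^{2} = \left(- \frac{1}{2} - 22\right)^{2} = \left(- \frac{45}{2}\right)^{2} = \frac{2025}{4}$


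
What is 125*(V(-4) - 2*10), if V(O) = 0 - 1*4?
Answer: -3000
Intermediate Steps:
V(O) = -4 (V(O) = 0 - 4 = -4)
125*(V(-4) - 2*10) = 125*(-4 - 2*10) = 125*(-4 - 20) = 125*(-24) = -3000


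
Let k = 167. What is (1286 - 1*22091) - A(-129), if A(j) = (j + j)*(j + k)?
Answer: -11001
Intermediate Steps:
A(j) = 2*j*(167 + j) (A(j) = (j + j)*(j + 167) = (2*j)*(167 + j) = 2*j*(167 + j))
(1286 - 1*22091) - A(-129) = (1286 - 1*22091) - 2*(-129)*(167 - 129) = (1286 - 22091) - 2*(-129)*38 = -20805 - 1*(-9804) = -20805 + 9804 = -11001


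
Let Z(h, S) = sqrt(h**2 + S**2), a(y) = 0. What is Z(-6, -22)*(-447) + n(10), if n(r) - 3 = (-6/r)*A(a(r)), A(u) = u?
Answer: 3 - 894*sqrt(130) ≈ -10190.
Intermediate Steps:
Z(h, S) = sqrt(S**2 + h**2)
n(r) = 3 (n(r) = 3 - 6/r*0 = 3 + 0 = 3)
Z(-6, -22)*(-447) + n(10) = sqrt((-22)**2 + (-6)**2)*(-447) + 3 = sqrt(484 + 36)*(-447) + 3 = sqrt(520)*(-447) + 3 = (2*sqrt(130))*(-447) + 3 = -894*sqrt(130) + 3 = 3 - 894*sqrt(130)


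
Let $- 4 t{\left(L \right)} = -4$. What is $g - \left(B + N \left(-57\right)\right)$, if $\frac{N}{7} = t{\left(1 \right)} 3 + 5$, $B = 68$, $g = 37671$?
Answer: $40795$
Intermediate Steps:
$t{\left(L \right)} = 1$ ($t{\left(L \right)} = \left(- \frac{1}{4}\right) \left(-4\right) = 1$)
$N = 56$ ($N = 7 \left(1 \cdot 3 + 5\right) = 7 \left(3 + 5\right) = 7 \cdot 8 = 56$)
$g - \left(B + N \left(-57\right)\right) = 37671 - \left(68 + 56 \left(-57\right)\right) = 37671 - \left(68 - 3192\right) = 37671 - -3124 = 37671 + 3124 = 40795$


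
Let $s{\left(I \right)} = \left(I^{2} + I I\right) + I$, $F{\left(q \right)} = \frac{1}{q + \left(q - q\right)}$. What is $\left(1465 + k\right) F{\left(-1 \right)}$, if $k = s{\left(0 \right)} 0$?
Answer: $-1465$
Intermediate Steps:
$F{\left(q \right)} = \frac{1}{q}$ ($F{\left(q \right)} = \frac{1}{q + 0} = \frac{1}{q}$)
$s{\left(I \right)} = I + 2 I^{2}$ ($s{\left(I \right)} = \left(I^{2} + I^{2}\right) + I = 2 I^{2} + I = I + 2 I^{2}$)
$k = 0$ ($k = 0 \left(1 + 2 \cdot 0\right) 0 = 0 \left(1 + 0\right) 0 = 0 \cdot 1 \cdot 0 = 0 \cdot 0 = 0$)
$\left(1465 + k\right) F{\left(-1 \right)} = \frac{1465 + 0}{-1} = 1465 \left(-1\right) = -1465$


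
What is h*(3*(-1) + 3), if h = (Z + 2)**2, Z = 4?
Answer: 0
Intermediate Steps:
h = 36 (h = (4 + 2)**2 = 6**2 = 36)
h*(3*(-1) + 3) = 36*(3*(-1) + 3) = 36*(-3 + 3) = 36*0 = 0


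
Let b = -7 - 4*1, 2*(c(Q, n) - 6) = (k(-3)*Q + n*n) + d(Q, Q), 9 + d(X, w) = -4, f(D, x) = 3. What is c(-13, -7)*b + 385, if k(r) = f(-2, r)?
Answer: 671/2 ≈ 335.50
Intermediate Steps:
d(X, w) = -13 (d(X, w) = -9 - 4 = -13)
k(r) = 3
c(Q, n) = -1/2 + n**2/2 + 3*Q/2 (c(Q, n) = 6 + ((3*Q + n*n) - 13)/2 = 6 + ((3*Q + n**2) - 13)/2 = 6 + ((n**2 + 3*Q) - 13)/2 = 6 + (-13 + n**2 + 3*Q)/2 = 6 + (-13/2 + n**2/2 + 3*Q/2) = -1/2 + n**2/2 + 3*Q/2)
b = -11 (b = -7 - 4 = -11)
c(-13, -7)*b + 385 = (-1/2 + (1/2)*(-7)**2 + (3/2)*(-13))*(-11) + 385 = (-1/2 + (1/2)*49 - 39/2)*(-11) + 385 = (-1/2 + 49/2 - 39/2)*(-11) + 385 = (9/2)*(-11) + 385 = -99/2 + 385 = 671/2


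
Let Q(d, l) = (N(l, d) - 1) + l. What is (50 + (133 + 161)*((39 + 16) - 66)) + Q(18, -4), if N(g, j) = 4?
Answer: -3185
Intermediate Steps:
Q(d, l) = 3 + l (Q(d, l) = (4 - 1) + l = 3 + l)
(50 + (133 + 161)*((39 + 16) - 66)) + Q(18, -4) = (50 + (133 + 161)*((39 + 16) - 66)) + (3 - 4) = (50 + 294*(55 - 66)) - 1 = (50 + 294*(-11)) - 1 = (50 - 3234) - 1 = -3184 - 1 = -3185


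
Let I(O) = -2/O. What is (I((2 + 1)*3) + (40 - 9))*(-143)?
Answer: -39611/9 ≈ -4401.2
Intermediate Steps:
(I((2 + 1)*3) + (40 - 9))*(-143) = (-2*1/(3*(2 + 1)) + (40 - 9))*(-143) = (-2/(3*3) + 31)*(-143) = (-2/9 + 31)*(-143) = (277/9)*(-143) = -39611/9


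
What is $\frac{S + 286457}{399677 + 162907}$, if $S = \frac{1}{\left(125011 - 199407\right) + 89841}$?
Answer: $\frac{737388061}{1448184980} \approx 0.50918$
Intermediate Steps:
$S = \frac{1}{15445}$ ($S = \frac{1}{\left(125011 - 199407\right) + 89841} = \frac{1}{-74396 + 89841} = \frac{1}{15445} \approx 6.4746 \cdot 10^{-5}$)
$\frac{S + 286457}{399677 + 162907} = \frac{\frac{1}{15445} + 286457}{399677 + 162907} = \frac{4424328366}{15445 \cdot 562584} = \frac{4424328366}{15445} \cdot \frac{1}{562584} = \frac{737388061}{1448184980}$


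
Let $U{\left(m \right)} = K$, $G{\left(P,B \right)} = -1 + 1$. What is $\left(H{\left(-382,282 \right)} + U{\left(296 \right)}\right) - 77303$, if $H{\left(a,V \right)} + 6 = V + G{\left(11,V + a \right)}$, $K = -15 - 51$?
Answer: $-77093$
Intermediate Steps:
$K = -66$
$G{\left(P,B \right)} = 0$
$U{\left(m \right)} = -66$
$H{\left(a,V \right)} = -6 + V$ ($H{\left(a,V \right)} = -6 + \left(V + 0\right) = -6 + V$)
$\left(H{\left(-382,282 \right)} + U{\left(296 \right)}\right) - 77303 = \left(\left(-6 + 282\right) - 66\right) - 77303 = \left(276 - 66\right) - 77303 = 210 - 77303 = -77093$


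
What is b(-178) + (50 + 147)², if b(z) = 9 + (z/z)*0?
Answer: 38818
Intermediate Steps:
b(z) = 9 (b(z) = 9 + 1*0 = 9 + 0 = 9)
b(-178) + (50 + 147)² = 9 + (50 + 147)² = 9 + 197² = 9 + 38809 = 38818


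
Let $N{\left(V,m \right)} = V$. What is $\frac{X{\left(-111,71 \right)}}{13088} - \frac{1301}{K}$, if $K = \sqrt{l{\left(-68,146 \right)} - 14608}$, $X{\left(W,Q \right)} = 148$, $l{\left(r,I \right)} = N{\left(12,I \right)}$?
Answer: $\frac{37}{3272} + \frac{1301 i \sqrt{3649}}{7298} \approx 0.011308 + 10.769 i$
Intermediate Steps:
$l{\left(r,I \right)} = 12$
$K = 2 i \sqrt{3649}$ ($K = \sqrt{12 - 14608} = \sqrt{-14596} = 2 i \sqrt{3649} \approx 120.81 i$)
$\frac{X{\left(-111,71 \right)}}{13088} - \frac{1301}{K} = \frac{148}{13088} - \frac{1301}{2 i \sqrt{3649}} = 148 \cdot \frac{1}{13088} - 1301 \left(- \frac{i \sqrt{3649}}{7298}\right) = \frac{37}{3272} + \frac{1301 i \sqrt{3649}}{7298}$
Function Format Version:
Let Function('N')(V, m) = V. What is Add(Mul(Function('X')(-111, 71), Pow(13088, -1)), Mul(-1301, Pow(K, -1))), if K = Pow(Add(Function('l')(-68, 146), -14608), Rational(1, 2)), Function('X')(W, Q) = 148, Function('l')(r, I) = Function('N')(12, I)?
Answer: Add(Rational(37, 3272), Mul(Rational(1301, 7298), I, Pow(3649, Rational(1, 2)))) ≈ Add(0.011308, Mul(10.769, I))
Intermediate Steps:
Function('l')(r, I) = 12
K = Mul(2, I, Pow(3649, Rational(1, 2))) (K = Pow(Add(12, -14608), Rational(1, 2)) = Pow(-14596, Rational(1, 2)) = Mul(2, I, Pow(3649, Rational(1, 2))) ≈ Mul(120.81, I))
Add(Mul(Function('X')(-111, 71), Pow(13088, -1)), Mul(-1301, Pow(K, -1))) = Add(Mul(148, Pow(13088, -1)), Mul(-1301, Pow(Mul(2, I, Pow(3649, Rational(1, 2))), -1))) = Add(Mul(148, Rational(1, 13088)), Mul(-1301, Mul(Rational(-1, 7298), I, Pow(3649, Rational(1, 2))))) = Add(Rational(37, 3272), Mul(Rational(1301, 7298), I, Pow(3649, Rational(1, 2))))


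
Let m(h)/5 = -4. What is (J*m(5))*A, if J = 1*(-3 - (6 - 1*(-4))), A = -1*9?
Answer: -2340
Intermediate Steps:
m(h) = -20 (m(h) = 5*(-4) = -20)
A = -9
J = -13 (J = 1*(-3 - (6 + 4)) = 1*(-3 - 1*10) = 1*(-3 - 10) = 1*(-13) = -13)
(J*m(5))*A = -13*(-20)*(-9) = 260*(-9) = -2340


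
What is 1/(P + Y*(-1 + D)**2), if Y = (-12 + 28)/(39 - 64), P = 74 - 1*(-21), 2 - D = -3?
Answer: 25/2119 ≈ 0.011798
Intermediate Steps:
D = 5 (D = 2 - 1*(-3) = 2 + 3 = 5)
P = 95 (P = 74 + 21 = 95)
Y = -16/25 (Y = 16/(-25) = 16*(-1/25) = -16/25 ≈ -0.64000)
1/(P + Y*(-1 + D)**2) = 1/(95 - 16*(-1 + 5)**2/25) = 1/(95 - 16/25*4**2) = 1/(95 - 16/25*16) = 1/(95 - 256/25) = 1/(2119/25) = 25/2119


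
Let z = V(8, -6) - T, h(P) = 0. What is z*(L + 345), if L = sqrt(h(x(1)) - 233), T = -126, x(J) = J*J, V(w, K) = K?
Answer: 41400 + 120*I*sqrt(233) ≈ 41400.0 + 1831.7*I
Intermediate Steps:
x(J) = J**2
L = I*sqrt(233) (L = sqrt(0 - 233) = sqrt(-233) = I*sqrt(233) ≈ 15.264*I)
z = 120 (z = -6 - 1*(-126) = -6 + 126 = 120)
z*(L + 345) = 120*(I*sqrt(233) + 345) = 120*(345 + I*sqrt(233)) = 41400 + 120*I*sqrt(233)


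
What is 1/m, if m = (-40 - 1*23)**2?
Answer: 1/3969 ≈ 0.00025195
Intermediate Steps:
m = 3969 (m = (-40 - 23)**2 = (-63)**2 = 3969)
1/m = 1/3969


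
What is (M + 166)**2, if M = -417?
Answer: 63001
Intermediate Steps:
(M + 166)**2 = (-417 + 166)**2 = (-251)**2 = 63001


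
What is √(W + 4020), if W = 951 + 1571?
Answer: √6542 ≈ 80.883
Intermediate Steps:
W = 2522
√(W + 4020) = √(2522 + 4020) = √6542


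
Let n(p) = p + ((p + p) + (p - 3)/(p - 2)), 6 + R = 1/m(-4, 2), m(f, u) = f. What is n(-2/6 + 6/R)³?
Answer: -4026508734429/235456609375 ≈ -17.101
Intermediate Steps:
R = -25/4 (R = -6 + 1/(-4) = -6 - ¼ = -25/4 ≈ -6.2500)
n(p) = 3*p + (-3 + p)/(-2 + p) (n(p) = p + (2*p + (-3 + p)/(-2 + p)) = 3*p + (-3 + p)/(-2 + p))
n(-2/6 + 6/R)³ = ((-3 - 5*(-2/6 + 6/(-25/4)) + 3*(-2/6 + 6/(-25/4))²)/(-2 + (-2/6 + 6/(-25/4))))³ = ((-3 - 5*(-2*⅙ + 6*(-4/25)) + 3*(-2*⅙ + 6*(-4/25))²)/(-2 + (-2*⅙ + 6*(-4/25))))³ = ((-3 - 5*(-⅓ - 24/25) + 3*(-⅓ - 24/25)²)/(-2 + (-⅓ - 24/25)))³ = ((-3 - 5*(-97/75) + 3*(-97/75)²)/(-2 - 97/75))³ = ((-3 + 97/15 + 3*(9409/5625))/(-247/75))³ = (-75*(-3 + 97/15 + 9409/1875)/247)³ = (-75/247*5303/625)³ = (-15909/6175)³ = -4026508734429/235456609375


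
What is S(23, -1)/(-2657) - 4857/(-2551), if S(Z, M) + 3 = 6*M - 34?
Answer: 13014742/6778007 ≈ 1.9201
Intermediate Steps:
S(Z, M) = -37 + 6*M (S(Z, M) = -3 + (6*M - 34) = -3 + (-34 + 6*M) = -37 + 6*M)
S(23, -1)/(-2657) - 4857/(-2551) = (-37 + 6*(-1))/(-2657) - 4857/(-2551) = (-37 - 6)*(-1/2657) - 4857*(-1/2551) = -43*(-1/2657) + 4857/2551 = 43/2657 + 4857/2551 = 13014742/6778007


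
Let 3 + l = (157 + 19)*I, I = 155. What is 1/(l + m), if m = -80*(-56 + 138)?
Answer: 1/20717 ≈ 4.8270e-5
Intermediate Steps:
l = 27277 (l = -3 + (157 + 19)*155 = -3 + 176*155 = -3 + 27280 = 27277)
m = -6560 (m = -80*82 = -6560)
1/(l + m) = 1/(27277 - 6560) = 1/20717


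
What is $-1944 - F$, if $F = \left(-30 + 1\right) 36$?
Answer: $-900$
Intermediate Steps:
$F = -1044$ ($F = \left(-29\right) 36 = -1044$)
$-1944 - F = -1944 - -1044 = -1944 + 1044 = -900$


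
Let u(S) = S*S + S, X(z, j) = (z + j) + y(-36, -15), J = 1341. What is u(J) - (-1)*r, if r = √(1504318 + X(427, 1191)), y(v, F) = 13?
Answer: 1799622 + √1505949 ≈ 1.8009e+6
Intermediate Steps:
X(z, j) = 13 + j + z (X(z, j) = (z + j) + 13 = (j + z) + 13 = 13 + j + z)
u(S) = S + S² (u(S) = S² + S = S + S²)
r = √1505949 (r = √(1504318 + (13 + 1191 + 427)) = √(1504318 + 1631) = √1505949 ≈ 1227.2)
u(J) - (-1)*r = 1341*(1 + 1341) - (-1)*√1505949 = 1341*1342 + √1505949 = 1799622 + √1505949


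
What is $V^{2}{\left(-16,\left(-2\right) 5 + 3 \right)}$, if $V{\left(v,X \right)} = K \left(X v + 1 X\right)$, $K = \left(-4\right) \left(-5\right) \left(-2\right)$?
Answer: $17640000$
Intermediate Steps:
$K = -40$ ($K = 20 \left(-2\right) = -40$)
$V{\left(v,X \right)} = - 40 X - 40 X v$ ($V{\left(v,X \right)} = - 40 \left(X v + 1 X\right) = - 40 \left(X v + X\right) = - 40 \left(X + X v\right) = - 40 X - 40 X v$)
$V^{2}{\left(-16,\left(-2\right) 5 + 3 \right)} = \left(- 40 \left(\left(-2\right) 5 + 3\right) \left(1 - 16\right)\right)^{2} = \left(\left(-40\right) \left(-10 + 3\right) \left(-15\right)\right)^{2} = \left(\left(-40\right) \left(-7\right) \left(-15\right)\right)^{2} = \left(-4200\right)^{2} = 17640000$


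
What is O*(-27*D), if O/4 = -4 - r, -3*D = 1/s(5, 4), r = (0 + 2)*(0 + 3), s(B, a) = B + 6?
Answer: -360/11 ≈ -32.727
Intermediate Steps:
s(B, a) = 6 + B
r = 6 (r = 2*3 = 6)
D = -1/33 (D = -1/(3*(6 + 5)) = -1/3/11 = -1/3*1/11 = -1/33 ≈ -0.030303)
O = -40 (O = 4*(-4 - 1*6) = 4*(-4 - 6) = 4*(-10) = -40)
O*(-27*D) = -(-1080)*(-1)/33 = -40*9/11 = -360/11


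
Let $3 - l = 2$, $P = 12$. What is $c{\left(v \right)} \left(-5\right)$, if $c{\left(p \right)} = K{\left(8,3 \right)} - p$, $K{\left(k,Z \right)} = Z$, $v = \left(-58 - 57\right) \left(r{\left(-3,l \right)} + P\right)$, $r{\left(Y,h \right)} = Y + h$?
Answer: $-5765$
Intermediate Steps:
$l = 1$ ($l = 3 - 2 = 1$)
$v = -1150$ ($v = \left(-58 - 57\right) \left(\left(-3 + 1\right) + 12\right) = - 115 \left(-2 + 12\right) = \left(-115\right) 10 = -1150$)
$c{\left(p \right)} = 3 - p$
$c{\left(v \right)} \left(-5\right) = \left(3 - -1150\right) \left(-5\right) = \left(3 + 1150\right) \left(-5\right) = 1153 \left(-5\right) = -5765$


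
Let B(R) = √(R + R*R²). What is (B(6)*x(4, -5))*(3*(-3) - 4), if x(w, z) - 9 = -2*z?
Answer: -247*√222 ≈ -3680.2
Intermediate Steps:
x(w, z) = 9 - 2*z
B(R) = √(R + R³)
(B(6)*x(4, -5))*(3*(-3) - 4) = (√(6 + 6³)*(9 - 2*(-5)))*(3*(-3) - 4) = (√(6 + 216)*(9 + 10))*(-9 - 4) = (√222*19)*(-13) = (19*√222)*(-13) = -247*√222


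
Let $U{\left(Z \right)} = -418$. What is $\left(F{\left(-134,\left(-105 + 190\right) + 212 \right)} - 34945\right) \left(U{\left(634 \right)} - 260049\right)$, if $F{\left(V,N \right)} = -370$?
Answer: $9198392105$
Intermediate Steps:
$\left(F{\left(-134,\left(-105 + 190\right) + 212 \right)} - 34945\right) \left(U{\left(634 \right)} - 260049\right) = \left(-370 - 34945\right) \left(-418 - 260049\right) = \left(-35315\right) \left(-260467\right) = 9198392105$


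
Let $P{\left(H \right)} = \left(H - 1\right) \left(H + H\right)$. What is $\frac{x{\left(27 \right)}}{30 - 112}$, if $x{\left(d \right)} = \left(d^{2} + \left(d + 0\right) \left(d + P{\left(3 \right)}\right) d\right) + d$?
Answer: $- \frac{29187}{82} \approx -355.94$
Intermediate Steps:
$P{\left(H \right)} = 2 H \left(-1 + H\right)$ ($P{\left(H \right)} = \left(-1 + H\right) 2 H = 2 H \left(-1 + H\right)$)
$x{\left(d \right)} = d + d^{2} + d^{2} \left(12 + d\right)$ ($x{\left(d \right)} = \left(d^{2} + \left(d + 0\right) \left(d + 2 \cdot 3 \left(-1 + 3\right)\right) d\right) + d = \left(d^{2} + d \left(d + 2 \cdot 3 \cdot 2\right) d\right) + d = \left(d^{2} + d \left(d + 12\right) d\right) + d = \left(d^{2} + d \left(12 + d\right) d\right) + d = \left(d^{2} + d^{2} \left(12 + d\right)\right) + d = d + d^{2} + d^{2} \left(12 + d\right)$)
$\frac{x{\left(27 \right)}}{30 - 112} = \frac{27 \left(1 + 27^{2} + 13 \cdot 27\right)}{30 - 112} = \frac{27 \left(1 + 729 + 351\right)}{-82} = - \frac{27 \cdot 1081}{82} = \left(- \frac{1}{82}\right) 29187 = - \frac{29187}{82}$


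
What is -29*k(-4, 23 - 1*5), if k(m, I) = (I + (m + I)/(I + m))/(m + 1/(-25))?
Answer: 13775/101 ≈ 136.39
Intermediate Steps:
k(m, I) = (1 + I)/(-1/25 + m) (k(m, I) = (I + (I + m)/(I + m))/(m - 1/25) = (I + 1)/(-1/25 + m) = (1 + I)/(-1/25 + m))
-29*k(-4, 23 - 1*5) = -725*(1 + (23 - 1*5))/(-1 + 25*(-4)) = -725*(1 + (23 - 5))/(-1 - 100) = -725*(1 + 18)/(-101) = -725*(-1)*19/101 = -29*(-475/101) = 13775/101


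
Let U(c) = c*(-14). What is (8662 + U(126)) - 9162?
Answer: -2264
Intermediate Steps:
U(c) = -14*c
(8662 + U(126)) - 9162 = (8662 - 14*126) - 9162 = (8662 - 1764) - 9162 = 6898 - 9162 = -2264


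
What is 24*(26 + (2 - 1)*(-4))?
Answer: 528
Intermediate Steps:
24*(26 + (2 - 1)*(-4)) = 24*(26 + 1*(-4)) = 24*(26 - 4) = 24*22 = 528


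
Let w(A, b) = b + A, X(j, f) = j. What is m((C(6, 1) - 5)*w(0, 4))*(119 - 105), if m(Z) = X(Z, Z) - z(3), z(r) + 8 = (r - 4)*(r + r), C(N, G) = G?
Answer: -28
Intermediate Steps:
w(A, b) = A + b
z(r) = -8 + 2*r*(-4 + r) (z(r) = -8 + (r - 4)*(r + r) = -8 + (-4 + r)*(2*r) = -8 + 2*r*(-4 + r))
m(Z) = 14 + Z (m(Z) = Z - (-8 - 8*3 + 2*3²) = Z - (-8 - 24 + 2*9) = Z - (-8 - 24 + 18) = Z - 1*(-14) = Z + 14 = 14 + Z)
m((C(6, 1) - 5)*w(0, 4))*(119 - 105) = (14 + (1 - 5)*(0 + 4))*(119 - 105) = (14 - 4*4)*14 = (14 - 16)*14 = -2*14 = -28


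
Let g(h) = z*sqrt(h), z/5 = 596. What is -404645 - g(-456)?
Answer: -404645 - 5960*I*sqrt(114) ≈ -4.0465e+5 - 63635.0*I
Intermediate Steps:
z = 2980 (z = 5*596 = 2980)
g(h) = 2980*sqrt(h)
-404645 - g(-456) = -404645 - 2980*sqrt(-456) = -404645 - 2980*2*I*sqrt(114) = -404645 - 5960*I*sqrt(114)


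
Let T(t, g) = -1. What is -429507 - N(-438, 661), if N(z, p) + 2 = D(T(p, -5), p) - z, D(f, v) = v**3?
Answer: -289234724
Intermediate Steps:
N(z, p) = -2 + p**3 - z (N(z, p) = -2 + (p**3 - z) = -2 + p**3 - z)
-429507 - N(-438, 661) = -429507 - (-2 + 661**3 - 1*(-438)) = -429507 - (-2 + 288804781 + 438) = -429507 - 1*288805217 = -429507 - 288805217 = -289234724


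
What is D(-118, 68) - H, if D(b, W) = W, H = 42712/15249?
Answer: 994220/15249 ≈ 65.199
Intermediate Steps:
H = 42712/15249 (H = 42712*(1/15249) = 42712/15249 ≈ 2.8010)
D(-118, 68) - H = 68 - 1*42712/15249 = 68 - 42712/15249 = 994220/15249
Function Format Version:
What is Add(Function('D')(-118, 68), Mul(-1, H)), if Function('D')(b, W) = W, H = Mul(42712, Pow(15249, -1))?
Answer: Rational(994220, 15249) ≈ 65.199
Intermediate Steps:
H = Rational(42712, 15249) (H = Mul(42712, Rational(1, 15249)) = Rational(42712, 15249) ≈ 2.8010)
Add(Function('D')(-118, 68), Mul(-1, H)) = Add(68, Mul(-1, Rational(42712, 15249))) = Add(68, Rational(-42712, 15249)) = Rational(994220, 15249)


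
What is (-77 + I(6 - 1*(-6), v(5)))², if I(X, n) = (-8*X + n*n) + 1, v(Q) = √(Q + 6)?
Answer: 25921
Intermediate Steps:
v(Q) = √(6 + Q)
I(X, n) = 1 + n² - 8*X (I(X, n) = (-8*X + n²) + 1 = (n² - 8*X) + 1 = 1 + n² - 8*X)
(-77 + I(6 - 1*(-6), v(5)))² = (-77 + (1 + (√(6 + 5))² - 8*(6 - 1*(-6))))² = (-77 + (1 + (√11)² - 8*(6 + 6)))² = (-77 + (1 + 11 - 8*12))² = (-77 + (1 + 11 - 96))² = (-77 - 84)² = (-161)² = 25921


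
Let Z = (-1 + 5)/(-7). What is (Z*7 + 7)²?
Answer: 9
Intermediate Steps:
Z = -4/7 (Z = 4*(-⅐) = -4/7 ≈ -0.57143)
(Z*7 + 7)² = (-4/7*7 + 7)² = (-4 + 7)² = 3² = 9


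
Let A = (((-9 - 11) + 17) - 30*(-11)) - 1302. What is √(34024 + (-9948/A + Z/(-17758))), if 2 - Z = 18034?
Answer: 2*√99231594037/3415 ≈ 184.49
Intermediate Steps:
Z = -18032 (Z = 2 - 1*18034 = 2 - 18034 = -18032)
A = -975 (A = ((-20 + 17) + 330) - 1302 = (-3 + 330) - 1302 = 327 - 1302 = -975)
√(34024 + (-9948/A + Z/(-17758))) = √(34024 + (-9948/(-975) - 18032/(-17758))) = √(34024 + (-9948*(-1/975) - 18032*(-1/17758))) = √(34024 + (3316/325 + 9016/8879)) = √(34024 + 191556/17075) = √(581151356/17075) = 2*√99231594037/3415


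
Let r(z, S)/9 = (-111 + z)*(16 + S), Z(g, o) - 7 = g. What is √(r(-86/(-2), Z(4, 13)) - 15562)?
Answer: I*√32086 ≈ 179.13*I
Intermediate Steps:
Z(g, o) = 7 + g
r(z, S) = 9*(-111 + z)*(16 + S) (r(z, S) = 9*((-111 + z)*(16 + S)) = 9*(-111 + z)*(16 + S))
√(r(-86/(-2), Z(4, 13)) - 15562) = √((-15984 - 999*(7 + 4) + 144*(-86/(-2)) + 9*(7 + 4)*(-86/(-2))) - 15562) = √((-15984 - 999*11 + 144*(-86*(-½)) + 9*11*(-86*(-½))) - 15562) = √((-15984 - 10989 + 144*43 + 9*11*43) - 15562) = √((-15984 - 10989 + 6192 + 4257) - 15562) = √(-16524 - 15562) = √(-32086) = I*√32086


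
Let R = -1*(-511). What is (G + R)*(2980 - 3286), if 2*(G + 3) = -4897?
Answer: 593793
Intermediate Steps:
R = 511
G = -4903/2 (G = -3 + (½)*(-4897) = -3 - 4897/2 = -4903/2 ≈ -2451.5)
(G + R)*(2980 - 3286) = (-4903/2 + 511)*(2980 - 3286) = -3881/2*(-306) = 593793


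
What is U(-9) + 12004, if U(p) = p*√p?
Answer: 12004 - 27*I ≈ 12004.0 - 27.0*I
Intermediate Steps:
U(p) = p^(3/2)
U(-9) + 12004 = (-9)^(3/2) + 12004 = -27*I + 12004 = 12004 - 27*I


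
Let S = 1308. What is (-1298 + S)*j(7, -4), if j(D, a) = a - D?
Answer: -110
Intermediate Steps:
(-1298 + S)*j(7, -4) = (-1298 + 1308)*(-4 - 1*7) = 10*(-4 - 7) = 10*(-11) = -110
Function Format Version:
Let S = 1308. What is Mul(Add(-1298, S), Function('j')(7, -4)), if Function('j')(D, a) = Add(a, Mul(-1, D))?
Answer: -110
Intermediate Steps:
Mul(Add(-1298, S), Function('j')(7, -4)) = Mul(Add(-1298, 1308), Add(-4, Mul(-1, 7))) = Mul(10, Add(-4, -7)) = Mul(10, -11) = -110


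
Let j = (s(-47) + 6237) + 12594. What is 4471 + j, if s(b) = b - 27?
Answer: 23228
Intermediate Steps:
s(b) = -27 + b
j = 18757 (j = ((-27 - 47) + 6237) + 12594 = (-74 + 6237) + 12594 = 6163 + 12594 = 18757)
4471 + j = 4471 + 18757 = 23228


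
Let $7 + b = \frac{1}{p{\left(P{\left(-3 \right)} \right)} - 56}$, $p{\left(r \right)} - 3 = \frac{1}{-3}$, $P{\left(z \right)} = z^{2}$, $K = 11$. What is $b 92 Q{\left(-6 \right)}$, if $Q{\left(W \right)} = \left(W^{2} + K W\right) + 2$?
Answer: $\frac{180803}{10} \approx 18080.0$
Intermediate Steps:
$p{\left(r \right)} = \frac{8}{3}$ ($p{\left(r \right)} = 3 + \frac{1}{-3} = 3 - \frac{1}{3} = \frac{8}{3}$)
$b = - \frac{1123}{160}$ ($b = -7 + \frac{1}{\frac{8}{3} - 56} = -7 + \frac{1}{- \frac{160}{3}} = -7 - \frac{3}{160} = - \frac{1123}{160} \approx -7.0188$)
$Q{\left(W \right)} = 2 + W^{2} + 11 W$ ($Q{\left(W \right)} = \left(W^{2} + 11 W\right) + 2 = 2 + W^{2} + 11 W$)
$b 92 Q{\left(-6 \right)} = \left(- \frac{1123}{160}\right) 92 \left(2 + \left(-6\right)^{2} + 11 \left(-6\right)\right) = - \frac{25829 \left(2 + 36 - 66\right)}{40} = \left(- \frac{25829}{40}\right) \left(-28\right) = \frac{180803}{10}$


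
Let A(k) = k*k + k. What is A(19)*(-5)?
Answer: -1900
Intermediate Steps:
A(k) = k + k**2 (A(k) = k**2 + k = k + k**2)
A(19)*(-5) = (19*(1 + 19))*(-5) = (19*20)*(-5) = 380*(-5) = -1900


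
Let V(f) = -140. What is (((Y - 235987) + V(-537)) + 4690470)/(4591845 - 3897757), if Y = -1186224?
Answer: 3268119/694088 ≈ 4.7085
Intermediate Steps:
(((Y - 235987) + V(-537)) + 4690470)/(4591845 - 3897757) = (((-1186224 - 235987) - 140) + 4690470)/(4591845 - 3897757) = ((-1422211 - 140) + 4690470)/694088 = (-1422351 + 4690470)*(1/694088) = 3268119*(1/694088) = 3268119/694088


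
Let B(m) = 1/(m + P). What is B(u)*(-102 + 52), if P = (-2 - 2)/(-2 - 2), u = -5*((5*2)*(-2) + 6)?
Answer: -50/71 ≈ -0.70423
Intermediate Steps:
u = 70 (u = -5*(10*(-2) + 6) = -5*(-20 + 6) = -5*(-14) = 70)
P = 1 (P = -4/(-4) = -4*(-1/4) = 1)
B(m) = 1/(1 + m) (B(m) = 1/(m + 1) = 1/(1 + m))
B(u)*(-102 + 52) = (-102 + 52)/(1 + 70) = -50/71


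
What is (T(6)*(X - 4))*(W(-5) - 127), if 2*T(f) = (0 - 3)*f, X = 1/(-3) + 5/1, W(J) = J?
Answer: 792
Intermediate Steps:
X = 14/3 (X = 1*(-1/3) + 5*1 = -1/3 + 5 = 14/3 ≈ 4.6667)
T(f) = -3*f/2 (T(f) = ((0 - 3)*f)/2 = (-3*f)/2 = -3*f/2)
(T(6)*(X - 4))*(W(-5) - 127) = ((-3/2*6)*(14/3 - 4))*(-5 - 127) = -9*2/3*(-132) = -6*(-132) = 792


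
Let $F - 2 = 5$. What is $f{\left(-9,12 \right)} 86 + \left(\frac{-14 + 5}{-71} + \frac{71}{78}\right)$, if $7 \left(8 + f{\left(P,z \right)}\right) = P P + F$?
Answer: $\frac{15280777}{38766} \approx 394.18$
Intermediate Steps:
$F = 7$ ($F = 2 + 5 = 7$)
$f{\left(P,z \right)} = -7 + \frac{P^{2}}{7}$ ($f{\left(P,z \right)} = -8 + \frac{P P + 7}{7} = -8 + \frac{P^{2} + 7}{7} = -8 + \frac{7 + P^{2}}{7} = -8 + \left(1 + \frac{P^{2}}{7}\right) = -7 + \frac{P^{2}}{7}$)
$f{\left(-9,12 \right)} 86 + \left(\frac{-14 + 5}{-71} + \frac{71}{78}\right) = \left(-7 + \frac{\left(-9\right)^{2}}{7}\right) 86 + \left(\frac{-14 + 5}{-71} + \frac{71}{78}\right) = \left(-7 + \frac{1}{7} \cdot 81\right) 86 + \left(\left(-9\right) \left(- \frac{1}{71}\right) + 71 \cdot \frac{1}{78}\right) = \left(-7 + \frac{81}{7}\right) 86 + \left(\frac{9}{71} + \frac{71}{78}\right) = \frac{32}{7} \cdot 86 + \frac{5743}{5538} = \frac{2752}{7} + \frac{5743}{5538} = \frac{15280777}{38766}$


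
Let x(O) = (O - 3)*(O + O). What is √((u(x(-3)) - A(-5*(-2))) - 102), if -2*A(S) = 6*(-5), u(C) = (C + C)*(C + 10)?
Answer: 3*√355 ≈ 56.524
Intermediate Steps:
x(O) = 2*O*(-3 + O) (x(O) = (-3 + O)*(2*O) = 2*O*(-3 + O))
u(C) = 2*C*(10 + C) (u(C) = (2*C)*(10 + C) = 2*C*(10 + C))
A(S) = 15 (A(S) = -3*(-5) = -½*(-30) = 15)
√((u(x(-3)) - A(-5*(-2))) - 102) = √((2*(2*(-3)*(-3 - 3))*(10 + 2*(-3)*(-3 - 3)) - 1*15) - 102) = √((2*(2*(-3)*(-6))*(10 + 2*(-3)*(-6)) - 15) - 102) = √((2*36*(10 + 36) - 15) - 102) = √((2*36*46 - 15) - 102) = √((3312 - 15) - 102) = √(3297 - 102) = √3195 = 3*√355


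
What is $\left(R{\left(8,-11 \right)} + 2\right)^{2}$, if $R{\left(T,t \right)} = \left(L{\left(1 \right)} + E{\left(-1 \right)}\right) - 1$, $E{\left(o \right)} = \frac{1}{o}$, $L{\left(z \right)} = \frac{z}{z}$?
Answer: $1$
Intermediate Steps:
$L{\left(z \right)} = 1$
$R{\left(T,t \right)} = -1$ ($R{\left(T,t \right)} = \left(1 + \frac{1}{-1}\right) - 1 = \left(1 - 1\right) - 1 = 0 - 1 = -1$)
$\left(R{\left(8,-11 \right)} + 2\right)^{2} = \left(-1 + 2\right)^{2} = 1^{2} = 1$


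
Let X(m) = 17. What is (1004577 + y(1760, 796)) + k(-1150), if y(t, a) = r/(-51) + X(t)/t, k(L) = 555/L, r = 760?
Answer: 414779476753/412896 ≈ 1.0046e+6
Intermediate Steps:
y(t, a) = -760/51 + 17/t (y(t, a) = 760/(-51) + 17/t = 760*(-1/51) + 17/t = -760/51 + 17/t)
(1004577 + y(1760, 796)) + k(-1150) = (1004577 + (-760/51 + 17/1760)) + 555/(-1150) = (1004577 + (-760/51 + 17*(1/1760))) + 555*(-1/1150) = (1004577 + (-760/51 + 17/1760)) - 111/230 = (1004577 - 1336733/89760) - 111/230 = 90169494787/89760 - 111/230 = 414779476753/412896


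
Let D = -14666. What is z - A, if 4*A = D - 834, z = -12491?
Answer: -8616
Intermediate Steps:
A = -3875 (A = (-14666 - 834)/4 = (¼)*(-15500) = -3875)
z - A = -12491 - 1*(-3875) = -12491 + 3875 = -8616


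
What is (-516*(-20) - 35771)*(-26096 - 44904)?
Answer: 1807021000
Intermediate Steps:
(-516*(-20) - 35771)*(-26096 - 44904) = (10320 - 35771)*(-71000) = -25451*(-71000) = 1807021000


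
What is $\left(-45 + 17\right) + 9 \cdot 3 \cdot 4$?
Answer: $80$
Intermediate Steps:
$\left(-45 + 17\right) + 9 \cdot 3 \cdot 4 = -28 + 27 \cdot 4 = -28 + 108 = 80$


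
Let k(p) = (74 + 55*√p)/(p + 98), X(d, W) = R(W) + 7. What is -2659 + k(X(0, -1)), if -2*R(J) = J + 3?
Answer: -138231/52 + 55*√6/104 ≈ -2657.0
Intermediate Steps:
R(J) = -3/2 - J/2 (R(J) = -(J + 3)/2 = -(3 + J)/2 = -3/2 - J/2)
X(d, W) = 11/2 - W/2 (X(d, W) = (-3/2 - W/2) + 7 = 11/2 - W/2)
k(p) = (74 + 55*√p)/(98 + p)
-2659 + k(X(0, -1)) = -2659 + (74 + 55*√(11/2 - ½*(-1)))/(98 + (11/2 - ½*(-1))) = -2659 + (74 + 55*√(11/2 + ½))/(98 + (11/2 + ½)) = -2659 + (74 + 55*√6)/(98 + 6) = -2659 + (74 + 55*√6)/104 = -2659 + (37/52 + 55*√6/104) = -138231/52 + 55*√6/104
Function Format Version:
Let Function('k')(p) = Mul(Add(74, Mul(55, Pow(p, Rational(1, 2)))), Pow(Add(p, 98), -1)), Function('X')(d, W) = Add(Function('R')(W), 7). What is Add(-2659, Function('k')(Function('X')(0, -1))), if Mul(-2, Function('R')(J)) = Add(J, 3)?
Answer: Add(Rational(-138231, 52), Mul(Rational(55, 104), Pow(6, Rational(1, 2)))) ≈ -2657.0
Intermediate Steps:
Function('R')(J) = Add(Rational(-3, 2), Mul(Rational(-1, 2), J)) (Function('R')(J) = Mul(Rational(-1, 2), Add(J, 3)) = Mul(Rational(-1, 2), Add(3, J)) = Add(Rational(-3, 2), Mul(Rational(-1, 2), J)))
Function('X')(d, W) = Add(Rational(11, 2), Mul(Rational(-1, 2), W)) (Function('X')(d, W) = Add(Add(Rational(-3, 2), Mul(Rational(-1, 2), W)), 7) = Add(Rational(11, 2), Mul(Rational(-1, 2), W)))
Function('k')(p) = Mul(Pow(Add(98, p), -1), Add(74, Mul(55, Pow(p, Rational(1, 2))))) (Function('k')(p) = Mul(Add(74, Mul(55, Pow(p, Rational(1, 2)))), Pow(Add(98, p), -1)) = Mul(Pow(Add(98, p), -1), Add(74, Mul(55, Pow(p, Rational(1, 2))))))
Add(-2659, Function('k')(Function('X')(0, -1))) = Add(-2659, Mul(Pow(Add(98, Add(Rational(11, 2), Mul(Rational(-1, 2), -1))), -1), Add(74, Mul(55, Pow(Add(Rational(11, 2), Mul(Rational(-1, 2), -1)), Rational(1, 2)))))) = Add(-2659, Mul(Pow(Add(98, Add(Rational(11, 2), Rational(1, 2))), -1), Add(74, Mul(55, Pow(Add(Rational(11, 2), Rational(1, 2)), Rational(1, 2)))))) = Add(-2659, Mul(Pow(Add(98, 6), -1), Add(74, Mul(55, Pow(6, Rational(1, 2)))))) = Add(-2659, Mul(Pow(104, -1), Add(74, Mul(55, Pow(6, Rational(1, 2)))))) = Add(-2659, Mul(Rational(1, 104), Add(74, Mul(55, Pow(6, Rational(1, 2)))))) = Add(-2659, Add(Rational(37, 52), Mul(Rational(55, 104), Pow(6, Rational(1, 2))))) = Add(Rational(-138231, 52), Mul(Rational(55, 104), Pow(6, Rational(1, 2))))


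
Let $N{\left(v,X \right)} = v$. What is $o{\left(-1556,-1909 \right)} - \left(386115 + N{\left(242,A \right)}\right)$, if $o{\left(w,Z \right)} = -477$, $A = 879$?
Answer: $-386834$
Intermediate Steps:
$o{\left(-1556,-1909 \right)} - \left(386115 + N{\left(242,A \right)}\right) = -477 - \left(386115 + 242\right) = -477 - 386357 = -386834$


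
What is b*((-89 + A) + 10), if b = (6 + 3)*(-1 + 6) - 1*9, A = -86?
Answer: -5940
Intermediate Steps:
b = 36 (b = 9*5 - 9 = 45 - 9 = 36)
b*((-89 + A) + 10) = 36*((-89 - 86) + 10) = 36*(-175 + 10) = 36*(-165) = -5940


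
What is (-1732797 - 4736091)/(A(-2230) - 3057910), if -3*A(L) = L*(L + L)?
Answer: 9703332/9559765 ≈ 1.0150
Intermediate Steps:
A(L) = -2*L²/3 (A(L) = -L*(L + L)/3 = -L*2*L/3 = -2*L²/3)
(-1732797 - 4736091)/(A(-2230) - 3057910) = (-1732797 - 4736091)/(-⅔*(-2230)² - 3057910) = -6468888/(-⅔*4972900 - 3057910) = -6468888/(-9945800/3 - 3057910) = -6468888/(-19119530/3) = -6468888*(-3/19119530) = 9703332/9559765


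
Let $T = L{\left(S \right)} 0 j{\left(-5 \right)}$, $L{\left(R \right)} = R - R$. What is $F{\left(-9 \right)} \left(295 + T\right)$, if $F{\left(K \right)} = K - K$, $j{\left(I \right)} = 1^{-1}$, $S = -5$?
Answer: $0$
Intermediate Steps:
$j{\left(I \right)} = 1$
$L{\left(R \right)} = 0$
$T = 0$ ($T = 0 \cdot 0 \cdot 1 = 0 \cdot 1 = 0$)
$F{\left(K \right)} = 0$
$F{\left(-9 \right)} \left(295 + T\right) = 0 \left(295 + 0\right) = 0 \cdot 295 = 0$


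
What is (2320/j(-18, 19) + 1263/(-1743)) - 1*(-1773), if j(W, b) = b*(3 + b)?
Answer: 215879588/121429 ≈ 1777.8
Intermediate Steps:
(2320/j(-18, 19) + 1263/(-1743)) - 1*(-1773) = (2320/((19*(3 + 19))) + 1263/(-1743)) - 1*(-1773) = (2320/((19*22)) + 1263*(-1/1743)) + 1773 = (2320/418 - 421/581) + 1773 = (2320*(1/418) - 421/581) + 1773 = (1160/209 - 421/581) + 1773 = 585971/121429 + 1773 = 215879588/121429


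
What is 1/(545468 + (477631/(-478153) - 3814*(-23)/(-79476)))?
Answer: 19000843914/10364312375712341 ≈ 1.8333e-6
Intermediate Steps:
1/(545468 + (477631/(-478153) - 3814*(-23)/(-79476))) = 1/(545468 + (477631*(-1/478153) + 87722*(-1/79476))) = 1/(545468 + (-477631/478153 - 43861/39738)) = 1/(545468 - 39952369411/19000843914) = 1/(10364312375712341/19000843914) = 19000843914/10364312375712341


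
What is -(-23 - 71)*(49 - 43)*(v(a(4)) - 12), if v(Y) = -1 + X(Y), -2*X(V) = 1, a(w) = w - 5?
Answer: -7614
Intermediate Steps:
a(w) = -5 + w
X(V) = -½ (X(V) = -½*1 = -½)
v(Y) = -3/2 (v(Y) = -1 - ½ = -3/2)
-(-23 - 71)*(49 - 43)*(v(a(4)) - 12) = -(-23 - 71)*(49 - 43)*(-3/2 - 12) = -(-94*6)*(-27)/2 = -(-564)*(-27)/2 = -1*7614 = -7614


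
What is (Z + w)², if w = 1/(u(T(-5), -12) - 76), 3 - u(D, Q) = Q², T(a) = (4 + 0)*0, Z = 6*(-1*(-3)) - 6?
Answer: 6775609/47089 ≈ 143.89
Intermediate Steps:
Z = 12 (Z = 6*3 - 6 = 18 - 6 = 12)
T(a) = 0 (T(a) = 4*0 = 0)
u(D, Q) = 3 - Q²
w = -1/217 (w = 1/((3 - 1*(-12)²) - 76) = 1/((3 - 1*144) - 76) = 1/((3 - 144) - 76) = 1/(-141 - 76) = 1/(-217) = -1/217 ≈ -0.0046083)
(Z + w)² = (12 - 1/217)² = (2603/217)² = 6775609/47089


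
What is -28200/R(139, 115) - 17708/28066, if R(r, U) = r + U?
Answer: -198989758/1782191 ≈ -111.65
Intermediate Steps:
R(r, U) = U + r
-28200/R(139, 115) - 17708/28066 = -28200/(115 + 139) - 17708/28066 = -28200/254 - 17708*1/28066 = -28200*1/254 - 8854/14033 = -14100/127 - 8854/14033 = -198989758/1782191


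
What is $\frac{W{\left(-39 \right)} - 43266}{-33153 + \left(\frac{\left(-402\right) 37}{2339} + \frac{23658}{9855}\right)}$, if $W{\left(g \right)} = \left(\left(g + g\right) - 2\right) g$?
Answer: $\frac{308466407790}{254765303831} \approx 1.2108$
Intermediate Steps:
$W{\left(g \right)} = g \left(-2 + 2 g\right)$ ($W{\left(g \right)} = \left(2 g - 2\right) g = \left(-2 + 2 g\right) g = g \left(-2 + 2 g\right)$)
$\frac{W{\left(-39 \right)} - 43266}{-33153 + \left(\frac{\left(-402\right) 37}{2339} + \frac{23658}{9855}\right)} = \frac{2 \left(-39\right) \left(-1 - 39\right) - 43266}{-33153 + \left(\frac{\left(-402\right) 37}{2339} + \frac{23658}{9855}\right)} = \frac{2 \left(-39\right) \left(-40\right) - 43266}{-33153 + \left(\left(-14874\right) \frac{1}{2339} + 23658 \cdot \frac{1}{9855}\right)} = \frac{3120 - 43266}{-33153 + \left(- \frac{14874}{2339} + \frac{7886}{3285}\right)} = - \frac{40146}{-33153 - \frac{30415736}{7683615}} = - \frac{40146}{- \frac{254765303831}{7683615}} = \left(-40146\right) \left(- \frac{7683615}{254765303831}\right) = \frac{308466407790}{254765303831}$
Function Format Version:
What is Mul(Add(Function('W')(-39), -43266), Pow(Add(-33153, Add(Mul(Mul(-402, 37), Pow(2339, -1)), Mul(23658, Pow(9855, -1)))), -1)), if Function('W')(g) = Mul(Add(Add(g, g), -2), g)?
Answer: Rational(308466407790, 254765303831) ≈ 1.2108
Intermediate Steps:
Function('W')(g) = Mul(g, Add(-2, Mul(2, g))) (Function('W')(g) = Mul(Add(Mul(2, g), -2), g) = Mul(Add(-2, Mul(2, g)), g) = Mul(g, Add(-2, Mul(2, g))))
Mul(Add(Function('W')(-39), -43266), Pow(Add(-33153, Add(Mul(Mul(-402, 37), Pow(2339, -1)), Mul(23658, Pow(9855, -1)))), -1)) = Mul(Add(Mul(2, -39, Add(-1, -39)), -43266), Pow(Add(-33153, Add(Mul(Mul(-402, 37), Pow(2339, -1)), Mul(23658, Pow(9855, -1)))), -1)) = Mul(Add(Mul(2, -39, -40), -43266), Pow(Add(-33153, Add(Mul(-14874, Rational(1, 2339)), Mul(23658, Rational(1, 9855)))), -1)) = Mul(Add(3120, -43266), Pow(Add(-33153, Add(Rational(-14874, 2339), Rational(7886, 3285))), -1)) = Mul(-40146, Pow(Add(-33153, Rational(-30415736, 7683615)), -1)) = Mul(-40146, Pow(Rational(-254765303831, 7683615), -1)) = Mul(-40146, Rational(-7683615, 254765303831)) = Rational(308466407790, 254765303831)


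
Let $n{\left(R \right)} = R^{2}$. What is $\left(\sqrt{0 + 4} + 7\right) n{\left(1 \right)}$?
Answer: $9$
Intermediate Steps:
$\left(\sqrt{0 + 4} + 7\right) n{\left(1 \right)} = \left(\sqrt{0 + 4} + 7\right) 1^{2} = \left(\sqrt{4} + 7\right) 1 = \left(2 + 7\right) 1 = 9 \cdot 1 = 9$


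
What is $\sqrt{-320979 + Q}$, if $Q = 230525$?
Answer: $7 i \sqrt{1846} \approx 300.76 i$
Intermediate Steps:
$\sqrt{-320979 + Q} = \sqrt{-320979 + 230525} = \sqrt{-90454} = 7 i \sqrt{1846}$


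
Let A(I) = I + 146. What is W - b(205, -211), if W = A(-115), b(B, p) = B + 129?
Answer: -303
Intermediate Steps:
b(B, p) = 129 + B
A(I) = 146 + I
W = 31 (W = 146 - 115 = 31)
W - b(205, -211) = 31 - (129 + 205) = 31 - 1*334 = 31 - 334 = -303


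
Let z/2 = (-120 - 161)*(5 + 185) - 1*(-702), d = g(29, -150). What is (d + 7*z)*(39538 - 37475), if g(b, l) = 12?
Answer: -1521710060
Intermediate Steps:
d = 12
z = -105376 (z = 2*((-120 - 161)*(5 + 185) - 1*(-702)) = 2*(-281*190 + 702) = 2*(-53390 + 702) = 2*(-52688) = -105376)
(d + 7*z)*(39538 - 37475) = (12 + 7*(-105376))*(39538 - 37475) = (12 - 737632)*2063 = -737620*2063 = -1521710060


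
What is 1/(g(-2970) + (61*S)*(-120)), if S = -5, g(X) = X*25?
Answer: -1/37650 ≈ -2.6560e-5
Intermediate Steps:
g(X) = 25*X
1/(g(-2970) + (61*S)*(-120)) = 1/(25*(-2970) + (61*(-5))*(-120)) = 1/(-74250 - 305*(-120)) = 1/(-74250 + 36600) = 1/(-37650) = -1/37650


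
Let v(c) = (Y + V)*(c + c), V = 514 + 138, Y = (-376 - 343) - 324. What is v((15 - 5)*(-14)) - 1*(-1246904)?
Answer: 1356384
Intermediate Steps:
Y = -1043 (Y = -719 - 324 = -1043)
V = 652
v(c) = -782*c (v(c) = (-1043 + 652)*(c + c) = -782*c)
v((15 - 5)*(-14)) - 1*(-1246904) = -782*(15 - 5)*(-14) - 1*(-1246904) = -7820*(-14) + 1246904 = -782*(-140) + 1246904 = 109480 + 1246904 = 1356384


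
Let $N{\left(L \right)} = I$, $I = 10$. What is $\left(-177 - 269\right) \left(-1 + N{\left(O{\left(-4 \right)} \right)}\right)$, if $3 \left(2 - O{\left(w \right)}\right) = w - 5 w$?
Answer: $-4014$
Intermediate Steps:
$O{\left(w \right)} = 2 + \frac{4 w}{3}$ ($O{\left(w \right)} = 2 - \frac{w - 5 w}{3} = 2 - \frac{\left(-4\right) w}{3} = 2 + \frac{4 w}{3}$)
$N{\left(L \right)} = 10$
$\left(-177 - 269\right) \left(-1 + N{\left(O{\left(-4 \right)} \right)}\right) = \left(-177 - 269\right) \left(-1 + 10\right) = \left(-446\right) 9 = -4014$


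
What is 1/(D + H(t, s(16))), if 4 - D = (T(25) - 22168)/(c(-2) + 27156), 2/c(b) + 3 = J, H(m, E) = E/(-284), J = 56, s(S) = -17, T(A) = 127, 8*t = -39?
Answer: 204376340/995619721 ≈ 0.20528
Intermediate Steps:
t = -39/8 (t = (1/8)*(-39) = -39/8 ≈ -4.8750)
H(m, E) = -E/284 (H(m, E) = E*(-1/284) = -E/284)
c(b) = 2/53 (c(b) = 2/(-3 + 56) = 2/53)
D = 6925253/1439270 (D = 4 - (127 - 22168)/(2/53 + 27156) = 4 - (-22041)/1439270/53 = 4 - (-22041)*53/1439270 = 4 - 1*(-1168173/1439270) = 4 + 1168173/1439270 = 6925253/1439270 ≈ 4.8116)
1/(D + H(t, s(16))) = 1/(6925253/1439270 - 1/284*(-17)) = 1/(6925253/1439270 + 17/284) = 1/(995619721/204376340) = 204376340/995619721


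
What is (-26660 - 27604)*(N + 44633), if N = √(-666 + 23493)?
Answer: -2421965112 - 54264*√22827 ≈ -2.4302e+9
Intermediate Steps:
N = √22827 ≈ 151.09
(-26660 - 27604)*(N + 44633) = (-26660 - 27604)*(√22827 + 44633) = -54264*(44633 + √22827) = -2421965112 - 54264*√22827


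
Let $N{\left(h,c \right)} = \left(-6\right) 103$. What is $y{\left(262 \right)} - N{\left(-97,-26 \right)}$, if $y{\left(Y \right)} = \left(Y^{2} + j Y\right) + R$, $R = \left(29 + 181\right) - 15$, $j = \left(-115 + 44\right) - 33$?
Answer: $42209$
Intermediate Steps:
$j = -104$ ($j = -71 - 33 = -104$)
$R = 195$ ($R = 210 - 15 = 195$)
$N{\left(h,c \right)} = -618$
$y{\left(Y \right)} = 195 + Y^{2} - 104 Y$ ($y{\left(Y \right)} = \left(Y^{2} - 104 Y\right) + 195 = 195 + Y^{2} - 104 Y$)
$y{\left(262 \right)} - N{\left(-97,-26 \right)} = \left(195 + 262^{2} - 27248\right) - -618 = \left(195 + 68644 - 27248\right) + 618 = 41591 + 618 = 42209$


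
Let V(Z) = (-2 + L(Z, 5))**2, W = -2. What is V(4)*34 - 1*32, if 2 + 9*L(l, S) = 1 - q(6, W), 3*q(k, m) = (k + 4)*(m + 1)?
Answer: 51778/729 ≈ 71.026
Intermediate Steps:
q(k, m) = (1 + m)*(4 + k)/3 (q(k, m) = ((k + 4)*(m + 1))/3 = ((4 + k)*(1 + m))/3 = ((1 + m)*(4 + k))/3 = (1 + m)*(4 + k)/3)
L(l, S) = 7/27 (L(l, S) = -2/9 + (1 - (4/3 + (1/3)*6 + (4/3)*(-2) + (1/3)*6*(-2)))/9 = -2/9 + (1 - (4/3 + 2 - 8/3 - 4))/9 = -2/9 + (1 - 1*(-10/3))/9 = -2/9 + (1 + 10/3)/9 = -2/9 + (1/9)*(13/3) = -2/9 + 13/27 = 7/27)
V(Z) = 2209/729 (V(Z) = (-2 + 7/27)**2 = (-47/27)**2 = 2209/729)
V(4)*34 - 1*32 = (2209/729)*34 - 1*32 = 75106/729 - 32 = 51778/729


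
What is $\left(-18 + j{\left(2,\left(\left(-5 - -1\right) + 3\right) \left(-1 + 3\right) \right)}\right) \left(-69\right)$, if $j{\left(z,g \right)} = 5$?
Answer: $897$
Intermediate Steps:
$\left(-18 + j{\left(2,\left(\left(-5 - -1\right) + 3\right) \left(-1 + 3\right) \right)}\right) \left(-69\right) = \left(-18 + 5\right) \left(-69\right) = \left(-13\right) \left(-69\right) = 897$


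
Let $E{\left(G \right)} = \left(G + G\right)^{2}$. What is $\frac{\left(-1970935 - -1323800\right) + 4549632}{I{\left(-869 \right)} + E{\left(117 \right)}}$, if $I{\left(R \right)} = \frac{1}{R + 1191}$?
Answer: $\frac{1256604034}{17631433} \approx 71.271$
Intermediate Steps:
$E{\left(G \right)} = 4 G^{2}$ ($E{\left(G \right)} = \left(2 G\right)^{2} = 4 G^{2}$)
$I{\left(R \right)} = \frac{1}{1191 + R}$
$\frac{\left(-1970935 - -1323800\right) + 4549632}{I{\left(-869 \right)} + E{\left(117 \right)}} = \frac{\left(-1970935 - -1323800\right) + 4549632}{\frac{1}{1191 - 869} + 4 \cdot 117^{2}} = \frac{\left(-1970935 + 1323800\right) + 4549632}{\frac{1}{322} + 4 \cdot 13689} = \frac{-647135 + 4549632}{\frac{1}{322} + 54756} = \frac{3902497}{\frac{17631433}{322}} = 3902497 \cdot \frac{322}{17631433} = \frac{1256604034}{17631433}$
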